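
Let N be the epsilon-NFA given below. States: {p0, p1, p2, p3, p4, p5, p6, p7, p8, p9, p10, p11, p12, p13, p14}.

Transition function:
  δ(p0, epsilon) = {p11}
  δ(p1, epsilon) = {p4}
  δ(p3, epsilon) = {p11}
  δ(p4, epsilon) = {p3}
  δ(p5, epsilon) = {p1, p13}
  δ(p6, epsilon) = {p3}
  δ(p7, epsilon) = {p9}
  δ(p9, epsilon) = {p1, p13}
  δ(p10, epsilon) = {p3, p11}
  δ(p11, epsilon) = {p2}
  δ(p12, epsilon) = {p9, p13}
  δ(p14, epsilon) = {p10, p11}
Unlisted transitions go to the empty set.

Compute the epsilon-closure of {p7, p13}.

Start with {p7, p13}.
From p7 via epsilon: add p9.
From p9 via epsilon: add p1.
From p1 via epsilon: add p4.
From p4 via epsilon: add p3.
From p3 via epsilon: add p11.
From p11 via epsilon: add p2.
No new states can be added; the closed set is {p1, p2, p3, p4, p7, p9, p11, p13}.

{p1, p2, p3, p4, p7, p9, p11, p13}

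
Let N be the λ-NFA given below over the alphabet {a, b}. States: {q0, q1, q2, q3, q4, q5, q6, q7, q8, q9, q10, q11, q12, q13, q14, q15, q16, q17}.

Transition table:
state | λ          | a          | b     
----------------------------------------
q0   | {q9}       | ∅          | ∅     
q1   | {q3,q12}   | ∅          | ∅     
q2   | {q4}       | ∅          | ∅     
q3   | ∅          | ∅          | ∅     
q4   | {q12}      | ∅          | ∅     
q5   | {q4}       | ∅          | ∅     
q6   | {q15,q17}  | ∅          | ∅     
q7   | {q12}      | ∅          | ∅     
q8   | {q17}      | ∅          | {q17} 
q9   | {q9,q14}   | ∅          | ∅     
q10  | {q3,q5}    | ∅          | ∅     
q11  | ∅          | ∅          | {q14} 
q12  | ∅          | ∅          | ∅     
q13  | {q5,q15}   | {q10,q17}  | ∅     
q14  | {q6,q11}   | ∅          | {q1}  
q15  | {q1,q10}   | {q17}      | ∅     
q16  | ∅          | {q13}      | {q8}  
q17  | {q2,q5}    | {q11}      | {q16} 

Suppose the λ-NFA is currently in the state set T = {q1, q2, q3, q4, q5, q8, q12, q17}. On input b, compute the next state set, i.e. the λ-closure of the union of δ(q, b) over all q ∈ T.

q8 on b → {q17}.
q17 on b → {q16}.
No b-transition from q1, q2, q3, q4, q5, q12.
Union after reading b: {q16, q17}.
Now take the λ-closure:
From q17 via λ: add q2, q5.
From q2 via λ: add q4.
From q4 via λ: add q12.
No new states can be added; the closed set is {q2, q4, q5, q12, q16, q17}.

{q2, q4, q5, q12, q16, q17}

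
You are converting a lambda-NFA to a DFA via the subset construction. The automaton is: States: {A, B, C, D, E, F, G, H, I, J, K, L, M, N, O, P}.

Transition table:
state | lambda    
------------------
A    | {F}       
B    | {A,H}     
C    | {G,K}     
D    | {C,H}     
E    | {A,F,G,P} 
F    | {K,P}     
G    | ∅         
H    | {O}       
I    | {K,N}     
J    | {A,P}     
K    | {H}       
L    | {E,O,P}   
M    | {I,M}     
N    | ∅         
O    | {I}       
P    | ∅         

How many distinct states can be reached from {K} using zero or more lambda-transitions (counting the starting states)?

5

Start with {K}.
From K via lambda: add H.
From H via lambda: add O.
From O via lambda: add I.
From I via lambda: add N.
lambda-closure = {H, I, K, N, O}, which has 5 states.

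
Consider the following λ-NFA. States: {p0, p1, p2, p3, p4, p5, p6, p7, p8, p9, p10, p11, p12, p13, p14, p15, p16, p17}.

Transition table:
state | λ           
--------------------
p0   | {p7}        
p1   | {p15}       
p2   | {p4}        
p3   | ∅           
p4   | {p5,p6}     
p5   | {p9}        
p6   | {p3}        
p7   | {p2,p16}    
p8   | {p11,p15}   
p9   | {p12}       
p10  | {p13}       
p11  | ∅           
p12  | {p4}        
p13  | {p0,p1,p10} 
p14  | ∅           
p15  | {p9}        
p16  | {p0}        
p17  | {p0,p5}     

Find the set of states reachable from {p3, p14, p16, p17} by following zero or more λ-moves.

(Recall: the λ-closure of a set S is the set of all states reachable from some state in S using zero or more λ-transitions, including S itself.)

Start with {p3, p14, p16, p17}.
From p16 via λ: add p0.
From p17 via λ: add p5.
From p0 via λ: add p7.
From p5 via λ: add p9.
From p7 via λ: add p2.
From p9 via λ: add p12.
From p2 via λ: add p4.
From p4 via λ: add p6.
No new states can be added; the closed set is {p0, p2, p3, p4, p5, p6, p7, p9, p12, p14, p16, p17}.

{p0, p2, p3, p4, p5, p6, p7, p9, p12, p14, p16, p17}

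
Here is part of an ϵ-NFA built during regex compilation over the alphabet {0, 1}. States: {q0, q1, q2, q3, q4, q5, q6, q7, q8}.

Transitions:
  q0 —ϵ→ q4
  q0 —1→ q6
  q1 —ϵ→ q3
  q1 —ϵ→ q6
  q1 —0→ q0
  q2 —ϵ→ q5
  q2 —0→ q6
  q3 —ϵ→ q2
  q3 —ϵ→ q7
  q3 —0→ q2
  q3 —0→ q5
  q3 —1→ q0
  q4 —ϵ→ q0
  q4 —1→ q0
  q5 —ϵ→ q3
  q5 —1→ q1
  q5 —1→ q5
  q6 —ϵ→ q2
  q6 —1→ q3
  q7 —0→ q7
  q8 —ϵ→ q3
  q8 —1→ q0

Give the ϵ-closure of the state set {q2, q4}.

{q0, q2, q3, q4, q5, q7}

Start with {q2, q4}.
From q2 via ϵ: add q5.
From q4 via ϵ: add q0.
From q5 via ϵ: add q3.
From q3 via ϵ: add q7.
No new states can be added; the closed set is {q0, q2, q3, q4, q5, q7}.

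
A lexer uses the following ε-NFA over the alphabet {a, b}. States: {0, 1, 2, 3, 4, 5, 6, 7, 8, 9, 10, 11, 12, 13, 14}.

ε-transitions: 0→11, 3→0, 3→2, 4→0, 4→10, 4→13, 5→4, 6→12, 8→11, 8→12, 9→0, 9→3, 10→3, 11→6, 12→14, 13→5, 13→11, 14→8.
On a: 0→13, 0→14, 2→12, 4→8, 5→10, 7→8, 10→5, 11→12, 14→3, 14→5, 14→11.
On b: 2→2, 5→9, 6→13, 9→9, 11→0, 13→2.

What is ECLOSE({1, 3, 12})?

{0, 1, 2, 3, 6, 8, 11, 12, 14}

Start with {1, 3, 12}.
From 3 via ε: add 0, 2.
From 12 via ε: add 14.
From 0 via ε: add 11.
From 14 via ε: add 8.
From 11 via ε: add 6.
No new states can be added; the closed set is {0, 1, 2, 3, 6, 8, 11, 12, 14}.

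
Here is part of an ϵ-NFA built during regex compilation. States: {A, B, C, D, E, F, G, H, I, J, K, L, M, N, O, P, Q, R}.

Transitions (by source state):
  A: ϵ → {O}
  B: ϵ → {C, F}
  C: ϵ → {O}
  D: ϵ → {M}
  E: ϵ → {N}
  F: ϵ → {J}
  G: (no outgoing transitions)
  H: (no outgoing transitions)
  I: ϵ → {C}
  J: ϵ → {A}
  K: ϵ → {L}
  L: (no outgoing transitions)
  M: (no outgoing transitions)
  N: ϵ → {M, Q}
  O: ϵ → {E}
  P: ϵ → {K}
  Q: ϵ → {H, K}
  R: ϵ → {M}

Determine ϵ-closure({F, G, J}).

Start with {F, G, J}.
From J via ϵ: add A.
From A via ϵ: add O.
From O via ϵ: add E.
From E via ϵ: add N.
From N via ϵ: add M, Q.
From Q via ϵ: add H, K.
From K via ϵ: add L.
No new states can be added; the closed set is {A, E, F, G, H, J, K, L, M, N, O, Q}.

{A, E, F, G, H, J, K, L, M, N, O, Q}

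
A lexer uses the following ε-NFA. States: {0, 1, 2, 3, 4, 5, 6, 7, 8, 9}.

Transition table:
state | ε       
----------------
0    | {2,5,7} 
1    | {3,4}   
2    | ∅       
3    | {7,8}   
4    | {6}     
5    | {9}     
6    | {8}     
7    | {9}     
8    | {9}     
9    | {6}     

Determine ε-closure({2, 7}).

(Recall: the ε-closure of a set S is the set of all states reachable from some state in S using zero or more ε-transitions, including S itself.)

Start with {2, 7}.
From 7 via ε: add 9.
From 9 via ε: add 6.
From 6 via ε: add 8.
No new states can be added; the closed set is {2, 6, 7, 8, 9}.

{2, 6, 7, 8, 9}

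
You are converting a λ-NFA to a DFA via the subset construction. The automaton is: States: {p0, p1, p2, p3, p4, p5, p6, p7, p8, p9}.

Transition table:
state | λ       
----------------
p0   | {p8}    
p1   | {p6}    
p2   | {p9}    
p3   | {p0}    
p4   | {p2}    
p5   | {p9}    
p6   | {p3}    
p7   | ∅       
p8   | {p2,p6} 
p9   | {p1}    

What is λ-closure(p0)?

Start with {p0}.
From p0 via λ: add p8.
From p8 via λ: add p2, p6.
From p2 via λ: add p9.
From p6 via λ: add p3.
From p9 via λ: add p1.
No new states can be added; the closed set is {p0, p1, p2, p3, p6, p8, p9}.

{p0, p1, p2, p3, p6, p8, p9}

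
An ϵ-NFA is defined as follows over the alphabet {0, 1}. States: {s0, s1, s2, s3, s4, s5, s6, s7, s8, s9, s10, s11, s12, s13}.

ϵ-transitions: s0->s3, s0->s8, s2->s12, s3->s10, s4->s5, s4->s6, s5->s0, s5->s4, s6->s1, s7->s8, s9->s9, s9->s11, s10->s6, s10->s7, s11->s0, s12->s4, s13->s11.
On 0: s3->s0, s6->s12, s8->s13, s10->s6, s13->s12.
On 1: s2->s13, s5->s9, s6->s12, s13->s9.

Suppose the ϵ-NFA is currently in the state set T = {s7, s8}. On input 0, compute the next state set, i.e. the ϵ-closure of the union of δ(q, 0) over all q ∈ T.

s8 on 0 → {s13}.
No 0-transition from s7.
Union after reading 0: {s13}.
Now take the ϵ-closure:
From s13 via ϵ: add s11.
From s11 via ϵ: add s0.
From s0 via ϵ: add s3, s8.
From s3 via ϵ: add s10.
From s10 via ϵ: add s6, s7.
From s6 via ϵ: add s1.
No new states can be added; the closed set is {s0, s1, s3, s6, s7, s8, s10, s11, s13}.

{s0, s1, s3, s6, s7, s8, s10, s11, s13}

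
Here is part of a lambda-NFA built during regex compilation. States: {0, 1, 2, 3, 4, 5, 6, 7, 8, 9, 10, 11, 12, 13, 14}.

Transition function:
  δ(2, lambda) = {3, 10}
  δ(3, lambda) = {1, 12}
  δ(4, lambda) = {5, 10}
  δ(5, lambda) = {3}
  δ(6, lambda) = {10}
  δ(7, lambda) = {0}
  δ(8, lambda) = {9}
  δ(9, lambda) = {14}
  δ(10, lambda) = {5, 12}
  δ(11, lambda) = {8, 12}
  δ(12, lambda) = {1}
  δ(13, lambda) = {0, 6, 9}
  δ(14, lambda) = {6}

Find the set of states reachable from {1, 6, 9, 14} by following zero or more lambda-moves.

Start with {1, 6, 9, 14}.
From 6 via lambda: add 10.
From 10 via lambda: add 5, 12.
From 5 via lambda: add 3.
No new states can be added; the closed set is {1, 3, 5, 6, 9, 10, 12, 14}.

{1, 3, 5, 6, 9, 10, 12, 14}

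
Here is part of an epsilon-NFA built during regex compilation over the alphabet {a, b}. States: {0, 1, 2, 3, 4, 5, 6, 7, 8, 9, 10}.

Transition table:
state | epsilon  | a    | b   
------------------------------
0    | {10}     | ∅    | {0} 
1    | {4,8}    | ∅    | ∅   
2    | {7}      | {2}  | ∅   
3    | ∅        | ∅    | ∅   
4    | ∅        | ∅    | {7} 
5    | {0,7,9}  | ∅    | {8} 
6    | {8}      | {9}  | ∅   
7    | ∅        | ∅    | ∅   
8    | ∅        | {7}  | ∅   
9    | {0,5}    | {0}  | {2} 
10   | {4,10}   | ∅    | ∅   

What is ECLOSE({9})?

{0, 4, 5, 7, 9, 10}

Start with {9}.
From 9 via epsilon: add 0, 5.
From 0 via epsilon: add 10.
From 5 via epsilon: add 7.
From 10 via epsilon: add 4.
No new states can be added; the closed set is {0, 4, 5, 7, 9, 10}.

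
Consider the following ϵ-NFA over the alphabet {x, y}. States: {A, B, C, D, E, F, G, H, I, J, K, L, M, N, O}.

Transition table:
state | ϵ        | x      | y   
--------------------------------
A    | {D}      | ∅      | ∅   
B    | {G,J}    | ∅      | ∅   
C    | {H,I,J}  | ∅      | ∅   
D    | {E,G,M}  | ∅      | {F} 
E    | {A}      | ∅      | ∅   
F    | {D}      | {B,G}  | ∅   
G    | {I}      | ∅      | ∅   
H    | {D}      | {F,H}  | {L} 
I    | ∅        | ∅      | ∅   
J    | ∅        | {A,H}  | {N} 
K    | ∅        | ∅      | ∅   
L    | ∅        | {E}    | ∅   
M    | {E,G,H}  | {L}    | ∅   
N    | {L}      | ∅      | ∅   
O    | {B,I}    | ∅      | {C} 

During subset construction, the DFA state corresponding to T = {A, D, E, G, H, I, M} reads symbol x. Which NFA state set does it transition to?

{A, D, E, F, G, H, I, L, M}

H on x → {F, H}.
M on x → {L}.
No x-transition from A, D, E, G, I.
Union after reading x: {F, H, L}.
Now take the ϵ-closure:
From F via ϵ: add D.
From D via ϵ: add E, G, M.
From E via ϵ: add A.
From G via ϵ: add I.
No new states can be added; the closed set is {A, D, E, F, G, H, I, L, M}.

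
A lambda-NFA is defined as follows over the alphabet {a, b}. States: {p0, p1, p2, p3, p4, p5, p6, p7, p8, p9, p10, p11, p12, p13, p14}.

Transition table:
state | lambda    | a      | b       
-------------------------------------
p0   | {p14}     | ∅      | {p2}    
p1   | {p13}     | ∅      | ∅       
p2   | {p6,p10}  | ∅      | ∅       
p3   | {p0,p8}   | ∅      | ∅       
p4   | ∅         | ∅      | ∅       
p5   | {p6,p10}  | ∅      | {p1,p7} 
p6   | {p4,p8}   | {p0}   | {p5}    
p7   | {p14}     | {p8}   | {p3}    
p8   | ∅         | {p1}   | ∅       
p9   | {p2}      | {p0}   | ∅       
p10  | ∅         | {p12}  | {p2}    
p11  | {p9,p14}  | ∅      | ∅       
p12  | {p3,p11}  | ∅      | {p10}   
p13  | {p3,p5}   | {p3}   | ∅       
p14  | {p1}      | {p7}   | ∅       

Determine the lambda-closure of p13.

{p0, p1, p3, p4, p5, p6, p8, p10, p13, p14}

Start with {p13}.
From p13 via lambda: add p3, p5.
From p3 via lambda: add p0, p8.
From p5 via lambda: add p6, p10.
From p0 via lambda: add p14.
From p6 via lambda: add p4.
From p14 via lambda: add p1.
No new states can be added; the closed set is {p0, p1, p3, p4, p5, p6, p8, p10, p13, p14}.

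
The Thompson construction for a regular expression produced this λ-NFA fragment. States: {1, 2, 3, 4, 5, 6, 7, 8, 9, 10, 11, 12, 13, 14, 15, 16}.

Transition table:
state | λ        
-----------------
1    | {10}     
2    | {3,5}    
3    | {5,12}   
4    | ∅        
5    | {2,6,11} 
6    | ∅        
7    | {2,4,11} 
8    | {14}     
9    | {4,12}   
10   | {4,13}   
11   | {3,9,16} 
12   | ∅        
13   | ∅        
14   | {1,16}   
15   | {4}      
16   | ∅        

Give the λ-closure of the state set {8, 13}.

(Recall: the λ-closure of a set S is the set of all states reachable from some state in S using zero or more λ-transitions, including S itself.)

Start with {8, 13}.
From 8 via λ: add 14.
From 14 via λ: add 1, 16.
From 1 via λ: add 10.
From 10 via λ: add 4.
No new states can be added; the closed set is {1, 4, 8, 10, 13, 14, 16}.

{1, 4, 8, 10, 13, 14, 16}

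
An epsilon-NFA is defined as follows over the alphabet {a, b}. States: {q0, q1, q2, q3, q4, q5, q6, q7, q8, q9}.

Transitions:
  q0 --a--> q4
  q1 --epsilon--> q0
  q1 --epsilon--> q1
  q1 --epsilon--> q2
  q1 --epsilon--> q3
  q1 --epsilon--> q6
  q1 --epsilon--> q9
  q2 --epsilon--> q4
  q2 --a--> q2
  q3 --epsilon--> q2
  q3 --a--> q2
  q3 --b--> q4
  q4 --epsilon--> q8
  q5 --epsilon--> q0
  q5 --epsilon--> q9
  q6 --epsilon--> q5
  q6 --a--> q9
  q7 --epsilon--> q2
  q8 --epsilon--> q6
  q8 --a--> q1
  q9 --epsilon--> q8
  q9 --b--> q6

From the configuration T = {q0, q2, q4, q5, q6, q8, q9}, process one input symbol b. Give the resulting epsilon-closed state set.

{q0, q5, q6, q8, q9}

q9 on b → {q6}.
No b-transition from q0, q2, q4, q5, q6, q8.
Union after reading b: {q6}.
Now take the epsilon-closure:
From q6 via epsilon: add q5.
From q5 via epsilon: add q0, q9.
From q9 via epsilon: add q8.
No new states can be added; the closed set is {q0, q5, q6, q8, q9}.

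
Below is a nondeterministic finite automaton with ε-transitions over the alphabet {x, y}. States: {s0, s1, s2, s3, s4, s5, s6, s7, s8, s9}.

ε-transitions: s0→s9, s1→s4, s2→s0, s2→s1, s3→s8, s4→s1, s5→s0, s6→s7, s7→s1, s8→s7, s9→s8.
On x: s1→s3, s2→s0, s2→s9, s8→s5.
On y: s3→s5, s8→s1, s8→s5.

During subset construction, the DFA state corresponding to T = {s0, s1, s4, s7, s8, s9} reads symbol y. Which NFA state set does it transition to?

{s0, s1, s4, s5, s7, s8, s9}

s8 on y → {s1, s5}.
No y-transition from s0, s1, s4, s7, s9.
Union after reading y: {s1, s5}.
Now take the ε-closure:
From s1 via ε: add s4.
From s5 via ε: add s0.
From s0 via ε: add s9.
From s9 via ε: add s8.
From s8 via ε: add s7.
No new states can be added; the closed set is {s0, s1, s4, s5, s7, s8, s9}.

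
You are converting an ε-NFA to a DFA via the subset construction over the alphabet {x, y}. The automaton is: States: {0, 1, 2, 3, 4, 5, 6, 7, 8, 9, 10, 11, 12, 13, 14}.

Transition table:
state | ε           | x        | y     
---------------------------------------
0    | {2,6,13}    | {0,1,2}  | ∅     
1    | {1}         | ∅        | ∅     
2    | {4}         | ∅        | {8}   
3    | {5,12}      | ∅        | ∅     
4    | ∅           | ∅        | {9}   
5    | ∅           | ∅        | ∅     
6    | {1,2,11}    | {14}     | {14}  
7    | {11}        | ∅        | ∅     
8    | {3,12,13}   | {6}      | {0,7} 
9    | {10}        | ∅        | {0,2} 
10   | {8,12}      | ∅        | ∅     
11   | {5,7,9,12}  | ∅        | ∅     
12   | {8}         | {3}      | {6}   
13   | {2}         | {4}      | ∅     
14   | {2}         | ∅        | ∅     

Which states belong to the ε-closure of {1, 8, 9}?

Start with {1, 8, 9}.
From 8 via ε: add 3, 12, 13.
From 9 via ε: add 10.
From 3 via ε: add 5.
From 13 via ε: add 2.
From 2 via ε: add 4.
No new states can be added; the closed set is {1, 2, 3, 4, 5, 8, 9, 10, 12, 13}.

{1, 2, 3, 4, 5, 8, 9, 10, 12, 13}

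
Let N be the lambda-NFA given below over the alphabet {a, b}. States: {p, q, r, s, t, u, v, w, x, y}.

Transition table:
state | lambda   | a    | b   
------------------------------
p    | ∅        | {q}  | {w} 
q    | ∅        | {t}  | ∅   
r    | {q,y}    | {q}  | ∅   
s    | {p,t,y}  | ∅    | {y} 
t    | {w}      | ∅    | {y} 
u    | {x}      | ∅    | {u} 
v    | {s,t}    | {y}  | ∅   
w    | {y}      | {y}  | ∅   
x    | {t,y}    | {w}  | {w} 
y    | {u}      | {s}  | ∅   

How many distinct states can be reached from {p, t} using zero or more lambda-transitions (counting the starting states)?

6

Start with {p, t}.
From t via lambda: add w.
From w via lambda: add y.
From y via lambda: add u.
From u via lambda: add x.
lambda-closure = {p, t, u, w, x, y}, which has 6 states.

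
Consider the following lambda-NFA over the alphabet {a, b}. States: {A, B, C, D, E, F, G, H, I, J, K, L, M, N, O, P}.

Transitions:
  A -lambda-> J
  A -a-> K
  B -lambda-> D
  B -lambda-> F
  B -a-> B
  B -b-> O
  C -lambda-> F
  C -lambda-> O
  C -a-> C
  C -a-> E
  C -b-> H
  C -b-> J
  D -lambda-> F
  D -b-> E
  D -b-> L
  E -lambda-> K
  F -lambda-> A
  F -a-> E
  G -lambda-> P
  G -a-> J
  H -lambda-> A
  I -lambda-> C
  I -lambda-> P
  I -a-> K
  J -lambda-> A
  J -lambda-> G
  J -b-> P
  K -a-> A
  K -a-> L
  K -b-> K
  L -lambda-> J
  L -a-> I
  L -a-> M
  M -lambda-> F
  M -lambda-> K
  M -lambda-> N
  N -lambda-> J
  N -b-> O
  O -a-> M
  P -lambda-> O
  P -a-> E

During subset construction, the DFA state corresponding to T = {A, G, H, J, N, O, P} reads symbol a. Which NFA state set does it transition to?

{A, E, F, G, J, K, M, N, O, P}

A on a → {K}.
G on a → {J}.
O on a → {M}.
P on a → {E}.
No a-transition from H, J, N.
Union after reading a: {E, J, K, M}.
Now take the lambda-closure:
From J via lambda: add A, G.
From M via lambda: add F, N.
From G via lambda: add P.
From P via lambda: add O.
No new states can be added; the closed set is {A, E, F, G, J, K, M, N, O, P}.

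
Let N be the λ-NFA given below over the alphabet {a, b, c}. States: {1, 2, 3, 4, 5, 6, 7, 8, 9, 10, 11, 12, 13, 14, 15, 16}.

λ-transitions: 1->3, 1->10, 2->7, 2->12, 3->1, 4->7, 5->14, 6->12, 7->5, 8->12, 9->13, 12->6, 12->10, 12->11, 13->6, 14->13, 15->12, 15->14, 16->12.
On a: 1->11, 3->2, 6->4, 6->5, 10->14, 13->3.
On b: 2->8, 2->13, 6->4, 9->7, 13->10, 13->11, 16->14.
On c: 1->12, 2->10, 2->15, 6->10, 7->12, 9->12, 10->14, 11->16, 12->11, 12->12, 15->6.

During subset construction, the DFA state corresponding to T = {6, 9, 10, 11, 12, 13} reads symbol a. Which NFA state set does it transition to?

{1, 3, 4, 5, 6, 7, 10, 11, 12, 13, 14}

6 on a → {4, 5}.
10 on a → {14}.
13 on a → {3}.
No a-transition from 9, 11, 12.
Union after reading a: {3, 4, 5, 14}.
Now take the λ-closure:
From 3 via λ: add 1.
From 4 via λ: add 7.
From 14 via λ: add 13.
From 1 via λ: add 10.
From 13 via λ: add 6.
From 6 via λ: add 12.
From 12 via λ: add 11.
No new states can be added; the closed set is {1, 3, 4, 5, 6, 7, 10, 11, 12, 13, 14}.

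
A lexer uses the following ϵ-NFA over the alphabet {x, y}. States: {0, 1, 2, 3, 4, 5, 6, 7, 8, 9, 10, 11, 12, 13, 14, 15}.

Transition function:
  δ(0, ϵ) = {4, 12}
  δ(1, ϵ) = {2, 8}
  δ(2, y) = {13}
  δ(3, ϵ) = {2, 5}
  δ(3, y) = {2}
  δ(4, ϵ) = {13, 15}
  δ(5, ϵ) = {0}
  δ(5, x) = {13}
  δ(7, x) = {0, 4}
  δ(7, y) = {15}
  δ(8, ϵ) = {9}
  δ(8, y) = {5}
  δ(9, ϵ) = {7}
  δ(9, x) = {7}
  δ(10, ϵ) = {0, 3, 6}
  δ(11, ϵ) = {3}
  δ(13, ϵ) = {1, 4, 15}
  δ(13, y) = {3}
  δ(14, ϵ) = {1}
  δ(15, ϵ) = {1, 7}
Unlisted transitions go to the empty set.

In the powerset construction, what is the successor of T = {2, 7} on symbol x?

7 on x → {0, 4}.
No x-transition from 2.
Union after reading x: {0, 4}.
Now take the ϵ-closure:
From 0 via ϵ: add 12.
From 4 via ϵ: add 13, 15.
From 13 via ϵ: add 1.
From 15 via ϵ: add 7.
From 1 via ϵ: add 2, 8.
From 8 via ϵ: add 9.
No new states can be added; the closed set is {0, 1, 2, 4, 7, 8, 9, 12, 13, 15}.

{0, 1, 2, 4, 7, 8, 9, 12, 13, 15}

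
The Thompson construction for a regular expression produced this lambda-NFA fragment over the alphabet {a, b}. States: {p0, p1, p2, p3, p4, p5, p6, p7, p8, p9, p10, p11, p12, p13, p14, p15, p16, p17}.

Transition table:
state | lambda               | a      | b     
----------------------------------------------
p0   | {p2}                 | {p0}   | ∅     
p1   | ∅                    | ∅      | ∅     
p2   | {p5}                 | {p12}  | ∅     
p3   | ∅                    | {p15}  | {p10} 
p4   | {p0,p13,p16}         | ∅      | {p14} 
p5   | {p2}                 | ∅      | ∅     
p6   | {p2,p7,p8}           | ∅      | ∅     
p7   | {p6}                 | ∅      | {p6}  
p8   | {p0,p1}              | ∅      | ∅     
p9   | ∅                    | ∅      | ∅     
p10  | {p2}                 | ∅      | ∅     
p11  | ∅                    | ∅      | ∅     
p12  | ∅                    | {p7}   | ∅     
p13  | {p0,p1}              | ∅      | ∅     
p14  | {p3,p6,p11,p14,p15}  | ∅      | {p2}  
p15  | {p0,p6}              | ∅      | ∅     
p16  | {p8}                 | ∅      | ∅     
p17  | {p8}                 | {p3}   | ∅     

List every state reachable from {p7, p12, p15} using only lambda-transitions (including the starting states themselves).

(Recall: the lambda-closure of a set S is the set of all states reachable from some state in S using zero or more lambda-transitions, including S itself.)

Start with {p7, p12, p15}.
From p7 via lambda: add p6.
From p15 via lambda: add p0.
From p0 via lambda: add p2.
From p6 via lambda: add p8.
From p2 via lambda: add p5.
From p8 via lambda: add p1.
No new states can be added; the closed set is {p0, p1, p2, p5, p6, p7, p8, p12, p15}.

{p0, p1, p2, p5, p6, p7, p8, p12, p15}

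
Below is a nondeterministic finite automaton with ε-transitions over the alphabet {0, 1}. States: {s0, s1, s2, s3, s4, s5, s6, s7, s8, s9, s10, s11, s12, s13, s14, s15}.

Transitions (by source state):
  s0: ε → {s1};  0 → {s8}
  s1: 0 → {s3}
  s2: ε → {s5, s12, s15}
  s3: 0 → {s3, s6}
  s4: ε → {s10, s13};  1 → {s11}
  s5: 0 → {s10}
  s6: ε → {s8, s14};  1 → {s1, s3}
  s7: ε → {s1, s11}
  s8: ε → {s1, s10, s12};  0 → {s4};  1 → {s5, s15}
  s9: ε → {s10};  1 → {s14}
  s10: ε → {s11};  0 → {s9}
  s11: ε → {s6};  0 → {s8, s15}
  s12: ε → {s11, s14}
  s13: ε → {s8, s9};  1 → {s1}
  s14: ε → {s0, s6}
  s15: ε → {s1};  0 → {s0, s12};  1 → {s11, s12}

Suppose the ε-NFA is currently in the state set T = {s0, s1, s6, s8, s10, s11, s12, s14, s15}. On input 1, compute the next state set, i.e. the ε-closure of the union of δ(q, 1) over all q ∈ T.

{s0, s1, s3, s5, s6, s8, s10, s11, s12, s14, s15}

s6 on 1 → {s1, s3}.
s8 on 1 → {s5, s15}.
s15 on 1 → {s11, s12}.
No 1-transition from s0, s1, s10, s11, s12, s14.
Union after reading 1: {s1, s3, s5, s11, s12, s15}.
Now take the ε-closure:
From s11 via ε: add s6.
From s12 via ε: add s14.
From s6 via ε: add s8.
From s14 via ε: add s0.
From s8 via ε: add s10.
No new states can be added; the closed set is {s0, s1, s3, s5, s6, s8, s10, s11, s12, s14, s15}.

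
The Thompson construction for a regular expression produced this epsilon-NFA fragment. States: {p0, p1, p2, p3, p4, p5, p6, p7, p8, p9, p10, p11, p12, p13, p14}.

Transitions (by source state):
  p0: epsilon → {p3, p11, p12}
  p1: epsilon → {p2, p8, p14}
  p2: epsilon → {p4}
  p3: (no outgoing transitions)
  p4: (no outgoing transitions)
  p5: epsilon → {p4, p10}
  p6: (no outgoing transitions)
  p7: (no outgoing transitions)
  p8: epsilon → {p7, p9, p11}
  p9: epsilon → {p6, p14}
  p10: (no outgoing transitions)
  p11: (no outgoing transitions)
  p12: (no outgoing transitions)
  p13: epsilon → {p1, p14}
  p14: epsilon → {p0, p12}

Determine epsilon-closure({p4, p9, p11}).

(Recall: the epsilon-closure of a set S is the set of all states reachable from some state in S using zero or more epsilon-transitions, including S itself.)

{p0, p3, p4, p6, p9, p11, p12, p14}

Start with {p4, p9, p11}.
From p9 via epsilon: add p6, p14.
From p14 via epsilon: add p0, p12.
From p0 via epsilon: add p3.
No new states can be added; the closed set is {p0, p3, p4, p6, p9, p11, p12, p14}.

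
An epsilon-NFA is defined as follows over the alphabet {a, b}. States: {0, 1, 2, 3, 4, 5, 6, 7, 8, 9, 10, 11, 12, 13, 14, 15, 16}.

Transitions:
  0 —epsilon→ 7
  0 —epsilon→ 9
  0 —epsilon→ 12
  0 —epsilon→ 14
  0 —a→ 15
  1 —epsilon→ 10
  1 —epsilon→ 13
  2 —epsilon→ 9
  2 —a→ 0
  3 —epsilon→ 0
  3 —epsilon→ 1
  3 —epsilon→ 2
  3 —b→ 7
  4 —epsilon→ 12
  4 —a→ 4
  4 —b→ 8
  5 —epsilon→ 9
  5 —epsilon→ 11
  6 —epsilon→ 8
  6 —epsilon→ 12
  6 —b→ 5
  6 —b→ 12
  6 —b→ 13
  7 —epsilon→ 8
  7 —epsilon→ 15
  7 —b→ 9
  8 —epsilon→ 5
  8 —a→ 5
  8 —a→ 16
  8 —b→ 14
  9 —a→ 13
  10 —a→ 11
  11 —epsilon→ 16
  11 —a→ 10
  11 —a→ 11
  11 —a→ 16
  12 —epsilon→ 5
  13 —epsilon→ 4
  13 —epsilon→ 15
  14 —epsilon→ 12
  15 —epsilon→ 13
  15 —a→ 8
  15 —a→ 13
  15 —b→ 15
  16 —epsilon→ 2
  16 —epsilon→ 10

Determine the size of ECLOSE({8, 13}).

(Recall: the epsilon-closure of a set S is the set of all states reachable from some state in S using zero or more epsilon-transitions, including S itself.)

11

Start with {8, 13}.
From 8 via epsilon: add 5.
From 13 via epsilon: add 4, 15.
From 4 via epsilon: add 12.
From 5 via epsilon: add 9, 11.
From 11 via epsilon: add 16.
From 16 via epsilon: add 2, 10.
epsilon-closure = {2, 4, 5, 8, 9, 10, 11, 12, 13, 15, 16}, which has 11 states.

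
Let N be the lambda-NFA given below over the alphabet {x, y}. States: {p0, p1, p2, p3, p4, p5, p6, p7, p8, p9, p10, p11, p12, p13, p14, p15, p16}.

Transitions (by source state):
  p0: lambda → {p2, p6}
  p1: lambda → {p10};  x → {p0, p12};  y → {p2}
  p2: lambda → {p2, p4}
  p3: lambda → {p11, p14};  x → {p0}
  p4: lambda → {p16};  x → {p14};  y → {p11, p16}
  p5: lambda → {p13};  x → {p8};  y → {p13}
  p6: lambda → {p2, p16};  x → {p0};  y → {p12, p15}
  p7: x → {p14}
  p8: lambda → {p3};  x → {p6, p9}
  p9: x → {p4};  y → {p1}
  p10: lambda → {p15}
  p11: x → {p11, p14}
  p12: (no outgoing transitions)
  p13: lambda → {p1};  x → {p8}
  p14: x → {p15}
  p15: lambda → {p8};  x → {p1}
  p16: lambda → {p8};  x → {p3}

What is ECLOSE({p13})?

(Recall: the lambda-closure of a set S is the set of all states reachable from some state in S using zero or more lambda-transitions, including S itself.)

{p1, p3, p8, p10, p11, p13, p14, p15}

Start with {p13}.
From p13 via lambda: add p1.
From p1 via lambda: add p10.
From p10 via lambda: add p15.
From p15 via lambda: add p8.
From p8 via lambda: add p3.
From p3 via lambda: add p11, p14.
No new states can be added; the closed set is {p1, p3, p8, p10, p11, p13, p14, p15}.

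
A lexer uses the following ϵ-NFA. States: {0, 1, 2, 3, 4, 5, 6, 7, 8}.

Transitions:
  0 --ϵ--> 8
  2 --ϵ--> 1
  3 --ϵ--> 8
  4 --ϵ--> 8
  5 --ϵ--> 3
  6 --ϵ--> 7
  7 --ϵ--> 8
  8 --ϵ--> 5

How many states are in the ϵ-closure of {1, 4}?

Start with {1, 4}.
From 4 via ϵ: add 8.
From 8 via ϵ: add 5.
From 5 via ϵ: add 3.
ϵ-closure = {1, 3, 4, 5, 8}, which has 5 states.

5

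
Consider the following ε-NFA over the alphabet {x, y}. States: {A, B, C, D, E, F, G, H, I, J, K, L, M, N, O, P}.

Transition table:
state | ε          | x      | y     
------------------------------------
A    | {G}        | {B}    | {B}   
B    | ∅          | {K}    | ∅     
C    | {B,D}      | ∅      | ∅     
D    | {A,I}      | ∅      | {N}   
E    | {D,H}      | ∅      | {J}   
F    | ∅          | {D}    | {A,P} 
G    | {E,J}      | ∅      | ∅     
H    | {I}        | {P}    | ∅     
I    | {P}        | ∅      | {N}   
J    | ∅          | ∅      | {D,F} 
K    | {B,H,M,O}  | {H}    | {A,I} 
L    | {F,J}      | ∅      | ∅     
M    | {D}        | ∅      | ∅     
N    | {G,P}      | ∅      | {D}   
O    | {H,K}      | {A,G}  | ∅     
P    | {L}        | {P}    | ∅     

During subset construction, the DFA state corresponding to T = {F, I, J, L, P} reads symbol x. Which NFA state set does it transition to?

F on x → {D}.
P on x → {P}.
No x-transition from I, J, L.
Union after reading x: {D, P}.
Now take the ε-closure:
From D via ε: add A, I.
From P via ε: add L.
From A via ε: add G.
From L via ε: add F, J.
From G via ε: add E.
From E via ε: add H.
No new states can be added; the closed set is {A, D, E, F, G, H, I, J, L, P}.

{A, D, E, F, G, H, I, J, L, P}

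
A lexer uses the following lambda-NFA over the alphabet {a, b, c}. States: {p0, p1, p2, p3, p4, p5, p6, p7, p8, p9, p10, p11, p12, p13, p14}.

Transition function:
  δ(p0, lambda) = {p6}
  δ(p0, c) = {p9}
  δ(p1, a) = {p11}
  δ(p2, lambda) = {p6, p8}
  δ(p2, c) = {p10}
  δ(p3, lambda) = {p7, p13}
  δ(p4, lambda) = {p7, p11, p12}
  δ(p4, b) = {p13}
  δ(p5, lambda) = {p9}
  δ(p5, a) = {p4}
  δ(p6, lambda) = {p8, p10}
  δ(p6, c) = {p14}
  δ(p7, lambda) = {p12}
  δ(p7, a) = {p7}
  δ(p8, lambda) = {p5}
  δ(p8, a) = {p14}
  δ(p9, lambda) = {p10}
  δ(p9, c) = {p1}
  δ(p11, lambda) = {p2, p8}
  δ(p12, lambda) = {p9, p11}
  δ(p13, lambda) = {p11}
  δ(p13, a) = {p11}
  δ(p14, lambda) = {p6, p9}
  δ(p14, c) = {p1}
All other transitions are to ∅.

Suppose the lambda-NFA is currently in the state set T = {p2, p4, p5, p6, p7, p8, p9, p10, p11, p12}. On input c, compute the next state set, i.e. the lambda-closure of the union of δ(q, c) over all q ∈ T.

p2 on c → {p10}.
p6 on c → {p14}.
p9 on c → {p1}.
No c-transition from p4, p5, p7, p8, p10, p11, p12.
Union after reading c: {p1, p10, p14}.
Now take the lambda-closure:
From p14 via lambda: add p6, p9.
From p6 via lambda: add p8.
From p8 via lambda: add p5.
No new states can be added; the closed set is {p1, p5, p6, p8, p9, p10, p14}.

{p1, p5, p6, p8, p9, p10, p14}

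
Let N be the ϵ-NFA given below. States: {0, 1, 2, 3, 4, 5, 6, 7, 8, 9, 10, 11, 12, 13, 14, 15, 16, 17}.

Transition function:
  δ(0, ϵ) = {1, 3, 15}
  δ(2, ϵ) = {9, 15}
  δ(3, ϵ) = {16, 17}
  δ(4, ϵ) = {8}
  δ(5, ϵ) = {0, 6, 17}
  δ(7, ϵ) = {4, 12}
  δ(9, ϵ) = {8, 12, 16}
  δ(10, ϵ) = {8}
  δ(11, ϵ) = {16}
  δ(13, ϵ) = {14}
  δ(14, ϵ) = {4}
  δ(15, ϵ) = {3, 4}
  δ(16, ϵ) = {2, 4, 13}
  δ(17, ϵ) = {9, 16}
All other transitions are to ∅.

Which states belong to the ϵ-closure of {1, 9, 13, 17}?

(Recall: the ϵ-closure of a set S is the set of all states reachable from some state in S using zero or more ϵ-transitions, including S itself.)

Start with {1, 9, 13, 17}.
From 9 via ϵ: add 8, 12, 16.
From 13 via ϵ: add 14.
From 14 via ϵ: add 4.
From 16 via ϵ: add 2.
From 2 via ϵ: add 15.
From 15 via ϵ: add 3.
No new states can be added; the closed set is {1, 2, 3, 4, 8, 9, 12, 13, 14, 15, 16, 17}.

{1, 2, 3, 4, 8, 9, 12, 13, 14, 15, 16, 17}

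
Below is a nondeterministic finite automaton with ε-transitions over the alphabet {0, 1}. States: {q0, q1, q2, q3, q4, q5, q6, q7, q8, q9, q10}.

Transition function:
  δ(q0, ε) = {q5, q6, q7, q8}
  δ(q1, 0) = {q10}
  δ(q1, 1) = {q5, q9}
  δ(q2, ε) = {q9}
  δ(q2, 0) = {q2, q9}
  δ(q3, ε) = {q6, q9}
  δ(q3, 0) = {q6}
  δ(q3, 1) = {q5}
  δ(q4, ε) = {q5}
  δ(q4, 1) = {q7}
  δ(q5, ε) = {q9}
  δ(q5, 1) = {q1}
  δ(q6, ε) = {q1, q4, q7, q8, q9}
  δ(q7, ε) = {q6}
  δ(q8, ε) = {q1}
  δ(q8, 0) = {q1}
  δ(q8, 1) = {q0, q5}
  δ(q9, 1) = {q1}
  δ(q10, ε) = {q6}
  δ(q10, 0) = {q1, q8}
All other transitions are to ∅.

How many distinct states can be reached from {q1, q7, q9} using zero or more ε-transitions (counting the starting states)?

7

Start with {q1, q7, q9}.
From q7 via ε: add q6.
From q6 via ε: add q4, q8.
From q4 via ε: add q5.
ε-closure = {q1, q4, q5, q6, q7, q8, q9}, which has 7 states.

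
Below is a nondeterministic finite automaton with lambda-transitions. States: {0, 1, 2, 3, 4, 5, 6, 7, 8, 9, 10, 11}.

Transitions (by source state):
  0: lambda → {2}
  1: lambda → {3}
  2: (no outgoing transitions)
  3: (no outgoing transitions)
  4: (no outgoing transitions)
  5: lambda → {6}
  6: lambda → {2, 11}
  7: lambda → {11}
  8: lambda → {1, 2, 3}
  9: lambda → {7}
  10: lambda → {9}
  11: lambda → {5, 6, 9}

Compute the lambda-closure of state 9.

Start with {9}.
From 9 via lambda: add 7.
From 7 via lambda: add 11.
From 11 via lambda: add 5, 6.
From 6 via lambda: add 2.
No new states can be added; the closed set is {2, 5, 6, 7, 9, 11}.

{2, 5, 6, 7, 9, 11}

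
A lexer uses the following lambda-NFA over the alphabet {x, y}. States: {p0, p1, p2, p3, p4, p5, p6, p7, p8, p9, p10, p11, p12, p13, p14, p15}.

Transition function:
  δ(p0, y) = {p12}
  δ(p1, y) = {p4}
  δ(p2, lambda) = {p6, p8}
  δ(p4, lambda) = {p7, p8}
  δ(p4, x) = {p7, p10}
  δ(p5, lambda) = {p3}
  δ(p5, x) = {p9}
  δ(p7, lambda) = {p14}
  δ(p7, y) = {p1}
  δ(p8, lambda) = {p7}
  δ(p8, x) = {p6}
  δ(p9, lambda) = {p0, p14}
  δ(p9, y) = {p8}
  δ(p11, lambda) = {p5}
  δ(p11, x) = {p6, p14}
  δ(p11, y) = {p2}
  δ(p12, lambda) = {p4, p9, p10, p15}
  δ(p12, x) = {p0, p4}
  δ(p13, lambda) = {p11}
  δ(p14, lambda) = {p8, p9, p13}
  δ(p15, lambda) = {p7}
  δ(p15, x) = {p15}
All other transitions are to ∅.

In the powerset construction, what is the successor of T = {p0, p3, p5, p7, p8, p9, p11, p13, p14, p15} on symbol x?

p5 on x → {p9}.
p8 on x → {p6}.
p11 on x → {p6, p14}.
p15 on x → {p15}.
No x-transition from p0, p3, p7, p9, p13, p14.
Union after reading x: {p6, p9, p14, p15}.
Now take the lambda-closure:
From p9 via lambda: add p0.
From p14 via lambda: add p8, p13.
From p15 via lambda: add p7.
From p13 via lambda: add p11.
From p11 via lambda: add p5.
From p5 via lambda: add p3.
No new states can be added; the closed set is {p0, p3, p5, p6, p7, p8, p9, p11, p13, p14, p15}.

{p0, p3, p5, p6, p7, p8, p9, p11, p13, p14, p15}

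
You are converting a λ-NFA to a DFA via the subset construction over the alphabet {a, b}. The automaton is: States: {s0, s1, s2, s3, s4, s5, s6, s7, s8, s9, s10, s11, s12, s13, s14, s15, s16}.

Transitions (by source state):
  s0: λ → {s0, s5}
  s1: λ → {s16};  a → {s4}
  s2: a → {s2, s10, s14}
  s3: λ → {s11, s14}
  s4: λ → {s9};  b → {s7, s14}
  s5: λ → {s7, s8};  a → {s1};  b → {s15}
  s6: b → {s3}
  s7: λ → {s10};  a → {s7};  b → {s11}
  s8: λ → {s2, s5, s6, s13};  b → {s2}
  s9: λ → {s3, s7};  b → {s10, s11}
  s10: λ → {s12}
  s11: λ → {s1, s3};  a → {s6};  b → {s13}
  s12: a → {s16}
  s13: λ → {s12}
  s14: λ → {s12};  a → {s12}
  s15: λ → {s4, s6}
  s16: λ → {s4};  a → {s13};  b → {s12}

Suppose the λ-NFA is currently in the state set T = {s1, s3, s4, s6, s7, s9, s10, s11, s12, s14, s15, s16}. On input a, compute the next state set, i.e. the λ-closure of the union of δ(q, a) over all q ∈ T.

{s1, s3, s4, s6, s7, s9, s10, s11, s12, s13, s14, s16}

s1 on a → {s4}.
s7 on a → {s7}.
s11 on a → {s6}.
s12 on a → {s16}.
s14 on a → {s12}.
s16 on a → {s13}.
No a-transition from s3, s4, s6, s9, s10, s15.
Union after reading a: {s4, s6, s7, s12, s13, s16}.
Now take the λ-closure:
From s4 via λ: add s9.
From s7 via λ: add s10.
From s9 via λ: add s3.
From s3 via λ: add s11, s14.
From s11 via λ: add s1.
No new states can be added; the closed set is {s1, s3, s4, s6, s7, s9, s10, s11, s12, s13, s14, s16}.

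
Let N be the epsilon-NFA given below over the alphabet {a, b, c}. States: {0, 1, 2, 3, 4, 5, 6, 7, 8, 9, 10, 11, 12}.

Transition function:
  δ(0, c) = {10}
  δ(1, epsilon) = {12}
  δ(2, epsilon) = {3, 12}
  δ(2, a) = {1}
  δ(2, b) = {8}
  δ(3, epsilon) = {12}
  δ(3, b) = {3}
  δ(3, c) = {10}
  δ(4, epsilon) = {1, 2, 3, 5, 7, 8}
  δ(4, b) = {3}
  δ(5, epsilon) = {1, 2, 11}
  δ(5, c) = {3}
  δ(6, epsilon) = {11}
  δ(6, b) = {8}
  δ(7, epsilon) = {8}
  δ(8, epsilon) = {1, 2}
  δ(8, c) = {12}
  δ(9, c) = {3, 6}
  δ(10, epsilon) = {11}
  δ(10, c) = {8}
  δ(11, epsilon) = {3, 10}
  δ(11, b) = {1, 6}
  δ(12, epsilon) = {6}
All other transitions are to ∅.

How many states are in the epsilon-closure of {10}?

5

Start with {10}.
From 10 via epsilon: add 11.
From 11 via epsilon: add 3.
From 3 via epsilon: add 12.
From 12 via epsilon: add 6.
epsilon-closure = {3, 6, 10, 11, 12}, which has 5 states.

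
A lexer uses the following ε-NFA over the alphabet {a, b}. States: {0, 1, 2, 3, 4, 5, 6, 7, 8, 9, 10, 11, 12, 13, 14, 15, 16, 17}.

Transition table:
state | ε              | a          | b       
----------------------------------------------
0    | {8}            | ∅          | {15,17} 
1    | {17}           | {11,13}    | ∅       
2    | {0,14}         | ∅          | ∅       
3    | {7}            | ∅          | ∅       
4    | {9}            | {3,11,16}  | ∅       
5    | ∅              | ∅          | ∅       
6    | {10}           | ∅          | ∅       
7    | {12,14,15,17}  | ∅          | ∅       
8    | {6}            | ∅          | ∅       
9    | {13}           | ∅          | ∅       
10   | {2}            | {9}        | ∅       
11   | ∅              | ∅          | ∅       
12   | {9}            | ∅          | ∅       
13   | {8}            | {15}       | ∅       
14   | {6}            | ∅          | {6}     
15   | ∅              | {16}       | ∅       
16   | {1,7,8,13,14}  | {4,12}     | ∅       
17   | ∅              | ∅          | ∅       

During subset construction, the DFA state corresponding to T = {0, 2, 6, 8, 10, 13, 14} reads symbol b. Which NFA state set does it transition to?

0 on b → {15, 17}.
14 on b → {6}.
No b-transition from 2, 6, 8, 10, 13.
Union after reading b: {6, 15, 17}.
Now take the ε-closure:
From 6 via ε: add 10.
From 10 via ε: add 2.
From 2 via ε: add 0, 14.
From 0 via ε: add 8.
No new states can be added; the closed set is {0, 2, 6, 8, 10, 14, 15, 17}.

{0, 2, 6, 8, 10, 14, 15, 17}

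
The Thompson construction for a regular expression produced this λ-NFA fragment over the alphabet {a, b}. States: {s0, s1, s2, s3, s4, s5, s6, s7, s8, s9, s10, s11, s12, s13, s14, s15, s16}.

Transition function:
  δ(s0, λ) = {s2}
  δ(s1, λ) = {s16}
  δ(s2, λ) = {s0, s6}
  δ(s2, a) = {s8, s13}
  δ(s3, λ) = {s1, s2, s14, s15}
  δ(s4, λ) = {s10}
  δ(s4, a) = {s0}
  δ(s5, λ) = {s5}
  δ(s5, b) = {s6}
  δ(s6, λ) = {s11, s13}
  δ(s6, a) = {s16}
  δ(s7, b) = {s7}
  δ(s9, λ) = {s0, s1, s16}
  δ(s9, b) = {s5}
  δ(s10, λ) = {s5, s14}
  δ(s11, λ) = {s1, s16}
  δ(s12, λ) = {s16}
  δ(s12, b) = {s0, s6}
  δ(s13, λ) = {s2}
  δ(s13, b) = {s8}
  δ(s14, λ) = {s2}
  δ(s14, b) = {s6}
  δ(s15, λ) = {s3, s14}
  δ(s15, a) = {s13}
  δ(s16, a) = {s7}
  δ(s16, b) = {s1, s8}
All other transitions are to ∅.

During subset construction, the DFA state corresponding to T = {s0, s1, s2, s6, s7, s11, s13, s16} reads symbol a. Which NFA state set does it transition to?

s2 on a → {s8, s13}.
s6 on a → {s16}.
s16 on a → {s7}.
No a-transition from s0, s1, s7, s11, s13.
Union after reading a: {s7, s8, s13, s16}.
Now take the λ-closure:
From s13 via λ: add s2.
From s2 via λ: add s0, s6.
From s6 via λ: add s11.
From s11 via λ: add s1.
No new states can be added; the closed set is {s0, s1, s2, s6, s7, s8, s11, s13, s16}.

{s0, s1, s2, s6, s7, s8, s11, s13, s16}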